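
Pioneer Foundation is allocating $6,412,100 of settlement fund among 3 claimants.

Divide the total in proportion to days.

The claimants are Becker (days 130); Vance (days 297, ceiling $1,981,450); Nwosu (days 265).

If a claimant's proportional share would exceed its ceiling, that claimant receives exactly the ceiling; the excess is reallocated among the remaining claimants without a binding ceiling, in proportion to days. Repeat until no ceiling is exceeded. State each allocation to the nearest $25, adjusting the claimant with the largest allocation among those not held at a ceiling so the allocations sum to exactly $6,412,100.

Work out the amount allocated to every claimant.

Becker: $1,458,200; Vance: $1,981,450; Nwosu: $2,972,450

Days total: 692.
Unconstrained shares: Becker 1,204,585.26; Vance 2,752,014.02; Nwosu 2,455,500.72.
Capped: Vance ($1,981,450); remaining pool $4,430,650 reallocated over remaining days 395.
Shares after redistribution: Becker 1,458,188.61 → $1,458,200; Nwosu 2,972,461.39 → $2,972,450.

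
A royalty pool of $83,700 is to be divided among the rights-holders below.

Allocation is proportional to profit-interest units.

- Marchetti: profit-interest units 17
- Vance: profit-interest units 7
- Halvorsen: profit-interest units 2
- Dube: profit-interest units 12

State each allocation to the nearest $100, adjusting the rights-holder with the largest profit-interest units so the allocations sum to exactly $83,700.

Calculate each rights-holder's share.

Sum of profit-interest units: 38.
Unrounded shares: Marchetti 17/38 × $83,700 = 37,444.74; Vance 7/38 × $83,700 = 15,418.42; Halvorsen 2/38 × $83,700 = 4,405.26; Dube 12/38 × $83,700 = 26,431.58.
After rounding ($100): Marchetti $37,400; Vance $15,400; Halvorsen $4,400; Dube $26,400. Sum = $83,600.
Difference $83,700 − $83,600 = +$100 applied to largest profit-interest units (Marchetti): Marchetti becomes $37,500.

Marchetti: $37,500 · Vance: $15,400 · Halvorsen: $4,400 · Dube: $26,400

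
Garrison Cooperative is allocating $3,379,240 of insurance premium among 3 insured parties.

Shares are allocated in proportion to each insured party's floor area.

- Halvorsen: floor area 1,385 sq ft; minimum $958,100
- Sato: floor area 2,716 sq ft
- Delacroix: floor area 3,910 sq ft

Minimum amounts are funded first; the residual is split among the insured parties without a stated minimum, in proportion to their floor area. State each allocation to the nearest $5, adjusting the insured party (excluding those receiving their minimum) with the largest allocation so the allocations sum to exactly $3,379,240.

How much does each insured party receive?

Minimums first: Halvorsen $958,100. Remaining pool $2,421,140.
Remaining pool split over remaining floor area 6,626: Sato 992,426.24 → $992,425; Delacroix 1,428,713.76 → $1,428,715.

Halvorsen: $958,100 | Sato: $992,425 | Delacroix: $1,428,715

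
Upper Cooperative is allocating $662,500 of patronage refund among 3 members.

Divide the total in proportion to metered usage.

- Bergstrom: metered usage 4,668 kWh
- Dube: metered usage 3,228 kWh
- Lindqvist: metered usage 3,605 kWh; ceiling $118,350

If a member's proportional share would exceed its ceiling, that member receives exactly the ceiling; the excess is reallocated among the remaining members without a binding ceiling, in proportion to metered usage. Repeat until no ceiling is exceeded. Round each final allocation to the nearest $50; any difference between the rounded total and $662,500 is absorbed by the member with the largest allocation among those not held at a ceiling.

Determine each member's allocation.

Bergstrom: $321,700 | Dube: $222,450 | Lindqvist: $118,350

Metered usage total: 11,501.
Unconstrained shares: Bergstrom 268,894.01; Dube 185,944.70; Lindqvist 207,661.29.
Held at cap: Lindqvist ($118,350); balance $544,150 reallocated over remaining metered usage 7,896.
Shares after redistribution: Bergstrom 321,693.54 → $321,700; Dube 222,456.46 → $222,450.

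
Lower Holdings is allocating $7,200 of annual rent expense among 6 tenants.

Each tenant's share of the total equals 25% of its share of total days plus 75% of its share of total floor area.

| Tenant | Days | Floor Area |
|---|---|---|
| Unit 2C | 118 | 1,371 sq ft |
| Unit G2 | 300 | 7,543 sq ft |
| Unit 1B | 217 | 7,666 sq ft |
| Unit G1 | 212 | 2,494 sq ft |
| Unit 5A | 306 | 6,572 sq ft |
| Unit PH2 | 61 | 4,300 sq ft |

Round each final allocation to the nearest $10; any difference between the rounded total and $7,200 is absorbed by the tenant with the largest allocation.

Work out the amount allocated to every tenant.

Unit 2C: $420; Unit G2: $1,810; Unit 1B: $1,700; Unit G1: $760; Unit 5A: $1,640; Unit PH2: $870

Days total 1,214; floor area total 29,946.
Composite weights (25% days + 75% floor area): Unit 2C 0.0586; Unit G2 0.2507; Unit 1B 0.2367; Unit G1 0.1061; Unit 5A 0.2276; Unit PH2 0.1203.
Unrounded shares: Unit 2C 422.18; Unit G2 1,804.999; Unit 1B 1,704.11; Unit G1 764.06; Unit 5A 1,638.80; Unit PH2 865.84.
After rounding ($10): Unit 2C $420; Unit G2 $1,800; Unit 1B $1,700; Unit G1 $760; Unit 5A $1,640; Unit PH2 $870. Sum = $7,190.
Difference $7,200 − $7,190 = +$10 applied to largest allocation (Unit G2): Unit G2 becomes $1,810.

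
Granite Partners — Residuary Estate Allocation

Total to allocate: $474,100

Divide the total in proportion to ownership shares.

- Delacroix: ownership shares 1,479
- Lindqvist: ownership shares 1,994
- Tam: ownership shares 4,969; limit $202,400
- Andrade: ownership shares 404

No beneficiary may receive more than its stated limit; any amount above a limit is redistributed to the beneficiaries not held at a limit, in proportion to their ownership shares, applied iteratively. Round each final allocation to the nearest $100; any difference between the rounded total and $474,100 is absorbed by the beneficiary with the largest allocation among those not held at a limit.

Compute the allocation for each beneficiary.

Total ownership shares = 8,846.
Unconstrained shares: Delacroix 79,266.78; Lindqvist 106,868.12; Tam 266,312.79; Andrade 21,652.32.
Cap binds for Tam ($202,400); remaining pool $271,700 reallocated over remaining ownership shares 3,877.
Remaining shares: Delacroix 103,648.26 → $103,600; Lindqvist 139,739.44 → $139,700; Andrade 28,312.30 → $28,300.
Rounding difference +$100 applied to Lindqvist → $139,800.

Delacroix: $103,600 · Lindqvist: $139,800 · Tam: $202,400 · Andrade: $28,300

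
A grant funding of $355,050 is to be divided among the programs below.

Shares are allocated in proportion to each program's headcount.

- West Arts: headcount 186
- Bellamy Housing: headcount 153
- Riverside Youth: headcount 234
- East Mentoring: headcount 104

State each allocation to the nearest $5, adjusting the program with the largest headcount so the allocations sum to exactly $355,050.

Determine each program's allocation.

Total headcount = 677.
Pro-rata amounts: West Arts 186/677 × $355,050 = 97,546.97; Bellamy Housing 153/677 × $355,050 = 80,240.25; Riverside Youth 234/677 × $355,050 = 122,720.38; East Mentoring 104/677 × $355,050 = 54,542.39.
After rounding ($5): West Arts $97,545; Bellamy Housing $80,240; Riverside Youth $122,720; East Mentoring $54,540. Sum = $355,045.
Difference $355,050 − $355,045 = +$5 applied to largest headcount (Riverside Youth): Riverside Youth becomes $122,725.

West Arts: $97,545 | Bellamy Housing: $80,240 | Riverside Youth: $122,725 | East Mentoring: $54,540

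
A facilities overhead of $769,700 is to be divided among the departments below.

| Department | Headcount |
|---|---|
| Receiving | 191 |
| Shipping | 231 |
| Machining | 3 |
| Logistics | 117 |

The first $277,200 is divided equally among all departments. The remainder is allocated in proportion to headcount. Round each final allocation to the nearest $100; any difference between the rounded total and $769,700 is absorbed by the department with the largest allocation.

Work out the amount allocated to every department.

Receiving: $242,900 · Shipping: $279,200 · Machining: $72,000 · Logistics: $175,600

Equal tier: $277,200 ÷ 4 = $69,300 apiece.
Remainder $492,500 by headcount (total 542): Receiving 173,556.27 → $173,600; Shipping 209,903.14 → $209,900; Machining 2,726.01 → $2,700; Logistics 106,314.58 → $106,300.
Totals: Receiving $69,300 + $173,600 = $242,900; Shipping $69,300 + $209,900 = $279,200; Machining $69,300 + $2,700 = $72,000; Logistics $69,300 + $106,300 = $175,600.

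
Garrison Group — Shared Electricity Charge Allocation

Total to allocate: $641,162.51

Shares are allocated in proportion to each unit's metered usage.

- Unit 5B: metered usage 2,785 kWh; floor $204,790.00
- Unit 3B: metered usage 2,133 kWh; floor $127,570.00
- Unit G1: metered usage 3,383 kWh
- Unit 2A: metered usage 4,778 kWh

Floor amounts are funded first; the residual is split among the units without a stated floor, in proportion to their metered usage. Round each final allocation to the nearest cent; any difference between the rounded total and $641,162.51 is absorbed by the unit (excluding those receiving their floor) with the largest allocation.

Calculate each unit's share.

Unit 5B: $204,790.00; Unit 3B: $127,570.00; Unit G1: $128,008.69; Unit 2A: $180,793.82

Fund the minimums — Unit 5B $204,790.00; Unit 3B $127,570.00. Remaining pool $308,802.51.
Remaining pool split over remaining metered usage 8,161: Unit G1 128,008.6866 → $128,008.69; Unit 2A 180,793.8234 → $180,793.82.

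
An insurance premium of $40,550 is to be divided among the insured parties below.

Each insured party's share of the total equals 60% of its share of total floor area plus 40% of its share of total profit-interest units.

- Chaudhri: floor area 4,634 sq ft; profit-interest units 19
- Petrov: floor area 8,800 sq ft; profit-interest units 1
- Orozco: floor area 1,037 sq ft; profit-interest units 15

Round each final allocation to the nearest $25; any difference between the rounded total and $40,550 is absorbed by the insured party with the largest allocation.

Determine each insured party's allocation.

Chaudhri: $16,600 · Petrov: $15,250 · Orozco: $8,700

Totals — floor area 14,471, profit-interest units 35.
Combined weights (60% floor area + 40% profit-interest units): Chaudhri 0.4093; Petrov 0.3763; Orozco 0.2144.
Proportional shares: Chaudhri 16,596.26; Petrov 15,258.81; Orozco 8,694.93.
At nearest $25: Chaudhri $16,600; Petrov $15,250; Orozco $8,700. Sum = $40,550.
Rounded total matches; no reconciliation needed.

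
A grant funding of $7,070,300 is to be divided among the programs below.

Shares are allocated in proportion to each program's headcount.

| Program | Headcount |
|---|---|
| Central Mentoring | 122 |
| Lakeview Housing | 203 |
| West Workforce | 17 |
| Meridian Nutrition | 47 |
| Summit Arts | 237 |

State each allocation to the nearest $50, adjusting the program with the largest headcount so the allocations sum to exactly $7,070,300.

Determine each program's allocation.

Central Mentoring: $1,377,900; Lakeview Housing: $2,292,750; West Workforce: $192,000; Meridian Nutrition: $530,850; Summit Arts: $2,676,800

Total headcount = 626.
Raw shares: Central Mentoring 122/626 × $7,070,300 = 1,377,917.89; Lakeview Housing 203/626 × $7,070,300 = 2,292,765.02; West Workforce 17/626 × $7,070,300 = 192,004.95; Meridian Nutrition 47/626 × $7,070,300 = 530,837.22; Summit Arts 237/626 × $7,070,300 = 2,676,774.92.
At nearest $50: Central Mentoring $1,377,900; Lakeview Housing $2,292,750; West Workforce $192,000; Meridian Nutrition $530,850; Summit Arts $2,676,750. Sum = $7,070,250.
Difference $7,070,300 − $7,070,250 = +$50 applied to largest headcount (Summit Arts): Summit Arts becomes $2,676,800.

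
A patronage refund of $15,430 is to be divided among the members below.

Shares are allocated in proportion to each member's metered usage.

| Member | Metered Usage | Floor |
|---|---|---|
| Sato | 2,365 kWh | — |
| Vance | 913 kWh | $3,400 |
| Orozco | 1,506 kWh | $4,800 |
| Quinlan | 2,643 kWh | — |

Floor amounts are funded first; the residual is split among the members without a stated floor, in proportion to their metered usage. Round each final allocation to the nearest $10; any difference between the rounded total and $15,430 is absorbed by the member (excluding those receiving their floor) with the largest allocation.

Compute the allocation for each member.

Guaranteed amounts: Vance $3,400; Orozco $4,800. Balance $7,230.
Balance split over remaining metered usage 5,008: Sato 3,414.33 → $3,410; Quinlan 3,815.67 → $3,820.

Sato: $3,410 · Vance: $3,400 · Orozco: $4,800 · Quinlan: $3,820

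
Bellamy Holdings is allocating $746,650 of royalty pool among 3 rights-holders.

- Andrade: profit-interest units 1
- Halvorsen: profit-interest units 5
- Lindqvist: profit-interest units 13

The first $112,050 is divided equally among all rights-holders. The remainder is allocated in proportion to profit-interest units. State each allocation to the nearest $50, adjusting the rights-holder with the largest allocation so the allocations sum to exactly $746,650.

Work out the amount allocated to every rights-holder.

Equal tier: $112,050 ÷ 3 = $37,350 apiece.
Remainder $634,600 by profit-interest units (total 19): Andrade 33,400.00 → $33,400; Halvorsen 167,000.00 → $167,000; Lindqvist 434,200.00 → $434,200.
Totals: Andrade $37,350 + $33,400 = $70,750; Halvorsen $37,350 + $167,000 = $204,350; Lindqvist $37,350 + $434,200 = $471,550.

Andrade: $70,750 | Halvorsen: $204,350 | Lindqvist: $471,550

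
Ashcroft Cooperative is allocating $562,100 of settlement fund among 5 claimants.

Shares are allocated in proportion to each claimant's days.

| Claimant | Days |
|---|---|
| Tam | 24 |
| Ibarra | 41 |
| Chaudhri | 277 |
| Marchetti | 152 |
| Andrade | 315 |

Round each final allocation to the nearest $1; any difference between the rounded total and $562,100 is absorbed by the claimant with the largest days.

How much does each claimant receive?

Tam: $16,675; Ibarra: $28,487; Chaudhri: $192,462; Marchetti: $105,611; Andrade: $218,865

Days total: 24 + 41 + 277 + 152 + 315 = 809.
Unrounded shares: Tam 16,675.40; Ibarra 28,487.14; Chaudhri 192,461.93; Marchetti 105,610.88; Andrade 218,864.65.
Rounded to nearest $1: Tam $16,675; Ibarra $28,487; Chaudhri $192,462; Marchetti $105,611; Andrade $218,865. Sum = $562,100.
Sum already equals the total — no adjustment.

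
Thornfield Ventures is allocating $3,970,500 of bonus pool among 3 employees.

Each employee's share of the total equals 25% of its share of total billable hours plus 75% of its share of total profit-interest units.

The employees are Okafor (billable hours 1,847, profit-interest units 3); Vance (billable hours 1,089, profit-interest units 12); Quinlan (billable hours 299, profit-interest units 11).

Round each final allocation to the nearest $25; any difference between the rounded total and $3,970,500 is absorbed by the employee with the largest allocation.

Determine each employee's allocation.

Billable hours total 3,235; profit-interest units total 26.
Combined weights (25% billable hours + 75% profit-interest units): Okafor 0.2293; Vance 0.4303; Quinlan 0.3404.
Proportional shares: Okafor 910,333.07; Vance 1,708,551.80; Quinlan 1,351,615.13.
After rounding ($25): Okafor $910,325; Vance $1,708,550; Quinlan $1,351,625. Sum = $3,970,500.
No rounding difference to absorb.

Okafor: $910,325 | Vance: $1,708,550 | Quinlan: $1,351,625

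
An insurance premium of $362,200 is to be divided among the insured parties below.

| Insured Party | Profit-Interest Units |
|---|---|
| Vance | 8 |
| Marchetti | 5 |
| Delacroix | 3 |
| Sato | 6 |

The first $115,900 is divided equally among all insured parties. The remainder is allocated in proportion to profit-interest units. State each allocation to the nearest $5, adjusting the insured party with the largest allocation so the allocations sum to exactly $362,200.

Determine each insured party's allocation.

$115,900 shared equally gives $28,975 per insured party.
Remainder $246,300 by profit-interest units (total 22): Vance 89,563.64 → $89,565; Marchetti 55,977.27 → $55,975; Delacroix 33,586.36 → $33,585; Sato 67,172.73 → $67,175.
Totals: Vance $28,975 + $89,565 = $118,540; Marchetti $28,975 + $55,975 = $84,950; Delacroix $28,975 + $33,585 = $62,560; Sato $28,975 + $67,175 = $96,150.

Vance: $118,540 | Marchetti: $84,950 | Delacroix: $62,560 | Sato: $96,150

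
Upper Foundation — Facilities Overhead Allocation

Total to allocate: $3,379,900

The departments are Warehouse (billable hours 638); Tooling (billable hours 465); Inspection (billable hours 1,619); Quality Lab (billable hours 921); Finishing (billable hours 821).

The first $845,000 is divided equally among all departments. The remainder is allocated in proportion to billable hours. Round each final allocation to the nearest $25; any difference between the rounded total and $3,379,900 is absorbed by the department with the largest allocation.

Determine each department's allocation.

$845,000 shared equally gives $169,000 per department.
Remainder $2,534,900 by billable hours (total 4,464): Warehouse 362,290.82 → $362,300; Tooling 264,052.08 → $264,050; Inspection 919,355.53 → $919,350; Quality Lab 522,993.48 → $523,000; Finishing 466,208.09 → $466,200.
Totals: Warehouse $169,000 + $362,300 = $531,300; Tooling $169,000 + $264,050 = $433,050; Inspection $169,000 + $919,350 = $1,088,350; Quality Lab $169,000 + $523,000 = $692,000; Finishing $169,000 + $466,200 = $635,200.

Warehouse: $531,300 · Tooling: $433,050 · Inspection: $1,088,350 · Quality Lab: $692,000 · Finishing: $635,200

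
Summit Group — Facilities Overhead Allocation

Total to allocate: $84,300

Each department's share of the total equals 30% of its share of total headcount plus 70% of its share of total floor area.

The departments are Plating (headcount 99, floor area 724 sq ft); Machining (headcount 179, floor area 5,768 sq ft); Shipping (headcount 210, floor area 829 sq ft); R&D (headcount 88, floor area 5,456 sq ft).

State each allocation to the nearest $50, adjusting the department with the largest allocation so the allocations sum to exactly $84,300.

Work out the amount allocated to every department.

Plating: $7,700; Machining: $34,500; Shipping: $13,050; R&D: $29,050

Totals — headcount 576, floor area 12,777.
Combined weights (30% headcount + 70% floor area): Plating 0.0912; Machining 0.4092; Shipping 0.1548; R&D 0.3447.
Unrounded shares: Plating 7,690.48; Machining 34,498.47; Shipping 13,049.01; R&D 29,062.04.
After rounding ($50): Plating $7,700; Machining $34,500; Shipping $13,050; R&D $29,050. Sum = $84,300.
Sum already equals the total — no adjustment.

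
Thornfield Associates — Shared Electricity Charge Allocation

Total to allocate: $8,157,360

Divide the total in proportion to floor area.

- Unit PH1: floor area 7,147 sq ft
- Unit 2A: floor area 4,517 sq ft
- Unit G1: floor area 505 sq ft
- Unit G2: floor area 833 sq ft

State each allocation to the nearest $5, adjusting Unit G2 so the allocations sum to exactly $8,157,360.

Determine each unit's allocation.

Floor area total: 13,002.
Raw shares: Unit PH1 7,147/13,002 × $8,157,360 = 4,483,975.69; Unit 2A 4,517/13,002 × $8,157,360 = 2,833,932.87; Unit G1 505/13,002 × $8,157,360 = 316,833.32; Unit G2 833/13,002 × $8,157,360 = 522,618.13.
After rounding ($5): Unit PH1 $4,483,975; Unit 2A $2,833,935; Unit G1 $316,835; Unit G2 $522,620. Sum = $8,157,365.
Difference $8,157,360 − $8,157,365 = −$5 applied to Unit G2: Unit G2 becomes $522,615.

Unit PH1: $4,483,975; Unit 2A: $2,833,935; Unit G1: $316,835; Unit G2: $522,615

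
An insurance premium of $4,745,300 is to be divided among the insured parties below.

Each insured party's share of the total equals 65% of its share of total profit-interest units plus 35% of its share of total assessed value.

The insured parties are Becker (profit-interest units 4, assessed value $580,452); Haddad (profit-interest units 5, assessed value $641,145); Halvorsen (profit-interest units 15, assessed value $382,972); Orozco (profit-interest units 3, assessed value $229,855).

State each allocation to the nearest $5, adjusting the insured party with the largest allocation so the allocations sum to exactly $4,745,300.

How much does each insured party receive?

Becker: $982,485 | Haddad: $1,151,675 | Halvorsen: $2,060,315 | Orozco: $550,825

Totals — profit-interest units 27, assessed value 1,834,424.
Combined weights (65% profit-interest units + 35% assessed value): Becker 0.2070; Haddad 0.2427; Halvorsen 0.4342; Orozco 0.1161.
Proportional shares: Becker 982,485.78; Haddad 1,151,674.85; Halvorsen 2,060,316.62; Orozco 550,822.76.
At nearest $5: Becker $982,485; Haddad $1,151,675; Halvorsen $2,060,315; Orozco $550,825. Sum = $4,745,300.
No rounding difference to absorb.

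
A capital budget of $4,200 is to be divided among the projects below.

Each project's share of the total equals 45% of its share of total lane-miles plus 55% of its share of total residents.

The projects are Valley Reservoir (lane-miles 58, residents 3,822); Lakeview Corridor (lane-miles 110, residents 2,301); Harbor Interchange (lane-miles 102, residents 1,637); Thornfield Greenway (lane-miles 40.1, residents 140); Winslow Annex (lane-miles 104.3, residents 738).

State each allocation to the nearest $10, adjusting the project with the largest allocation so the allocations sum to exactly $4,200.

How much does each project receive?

Totals — lane-miles 414.4, residents 8,638.
Composite weights (45% lane-miles + 55% residents): Valley Reservoir 0.3063; Lakeview Corridor 0.2660; Harbor Interchange 0.2150; Thornfield Greenway 0.0525; Winslow Annex 0.1603.
Pro-rata amounts: Valley Reservoir 1,286.62; Lakeview Corridor 1,117.03; Harbor Interchange 902.97; Thornfield Greenway 220.33; Winslow Annex 673.05.
After rounding ($10): Valley Reservoir $1,290; Lakeview Corridor $1,120; Harbor Interchange $900; Thornfield Greenway $220; Winslow Annex $670. Sum = $4,200.
Rounded total matches; no reconciliation needed.

Valley Reservoir: $1,290 | Lakeview Corridor: $1,120 | Harbor Interchange: $900 | Thornfield Greenway: $220 | Winslow Annex: $670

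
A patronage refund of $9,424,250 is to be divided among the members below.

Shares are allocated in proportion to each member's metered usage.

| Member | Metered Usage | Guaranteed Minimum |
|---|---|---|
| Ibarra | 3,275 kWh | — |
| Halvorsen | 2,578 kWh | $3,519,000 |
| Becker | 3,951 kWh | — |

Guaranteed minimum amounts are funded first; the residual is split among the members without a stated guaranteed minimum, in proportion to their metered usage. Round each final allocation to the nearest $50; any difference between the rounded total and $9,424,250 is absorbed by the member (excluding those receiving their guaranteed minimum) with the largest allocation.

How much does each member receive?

Minimums first: Halvorsen $3,519,000. Remaining pool $5,905,250.
Remaining pool split over remaining metered usage 7,226: Ibarra 2,676,403.78 → $2,676,400; Becker 3,228,846.22 → $3,228,850.

Ibarra: $2,676,400 | Halvorsen: $3,519,000 | Becker: $3,228,850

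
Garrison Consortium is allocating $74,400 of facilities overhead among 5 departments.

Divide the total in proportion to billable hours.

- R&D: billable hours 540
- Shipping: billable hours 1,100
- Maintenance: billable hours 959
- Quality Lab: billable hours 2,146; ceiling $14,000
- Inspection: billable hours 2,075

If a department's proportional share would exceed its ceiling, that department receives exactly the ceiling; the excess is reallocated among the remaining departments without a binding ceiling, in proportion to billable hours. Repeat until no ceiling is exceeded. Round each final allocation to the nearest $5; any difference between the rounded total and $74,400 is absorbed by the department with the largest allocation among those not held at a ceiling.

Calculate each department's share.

R&D: $6,980; Shipping: $14,215; Maintenance: $12,395; Quality Lab: $14,000; Inspection: $26,810

Billable hours total: 6,820.
Unconstrained shares: R&D 5,890.91; Shipping 12,000.00; Maintenance 10,461.82; Quality Lab 23,410.91; Inspection 22,636.36.
Capped: Quality Lab ($14,000); balance $60,400 reallocated over remaining billable hours 4,674.
Shares after redistribution: R&D 6,978.18 → $6,980; Shipping 14,214.81 → $14,215; Maintenance 12,392.73 → $12,395; Inspection 26,814.29 → $26,815.
Rounding difference −$5 applied to Inspection → $26,810.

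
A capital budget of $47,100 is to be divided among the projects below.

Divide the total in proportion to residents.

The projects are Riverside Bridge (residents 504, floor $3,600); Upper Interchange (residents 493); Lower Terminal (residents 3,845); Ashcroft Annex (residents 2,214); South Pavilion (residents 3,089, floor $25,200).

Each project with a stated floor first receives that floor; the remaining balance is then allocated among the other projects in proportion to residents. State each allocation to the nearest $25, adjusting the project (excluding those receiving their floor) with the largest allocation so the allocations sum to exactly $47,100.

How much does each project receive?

Riverside Bridge: $3,600; Upper Interchange: $1,375; Lower Terminal: $10,750; Ashcroft Annex: $6,175; South Pavilion: $25,200

Fund the minimums — Riverside Bridge $3,600; South Pavilion $25,200. Residual $18,300.
Residual split over remaining residents 6,552: Upper Interchange 1,376.97 → $1,375; Lower Terminal 10,739.24 → $10,750; Ashcroft Annex 6,183.79 → $6,175.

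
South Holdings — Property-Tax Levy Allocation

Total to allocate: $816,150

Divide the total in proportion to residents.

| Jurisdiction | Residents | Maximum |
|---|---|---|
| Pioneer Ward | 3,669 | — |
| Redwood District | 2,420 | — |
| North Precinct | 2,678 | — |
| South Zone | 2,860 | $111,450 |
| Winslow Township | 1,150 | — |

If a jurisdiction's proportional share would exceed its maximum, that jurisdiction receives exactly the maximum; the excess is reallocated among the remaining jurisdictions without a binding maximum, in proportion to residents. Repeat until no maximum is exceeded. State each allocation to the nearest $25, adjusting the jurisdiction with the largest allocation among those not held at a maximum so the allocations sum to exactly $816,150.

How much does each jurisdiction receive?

Pioneer Ward: $260,700; Redwood District: $171,975; North Precinct: $190,300; South Zone: $111,450; Winslow Township: $81,725

Combined residents = 12,777.
Proportional shares (ignoring caps): Pioneer Ward 234,362.87; Redwood District 154,581.12; North Precinct 171,061.26; South Zone 182,686.78; Winslow Township 73,457.97.
Cap binds for South Zone ($111,450); remaining pool $704,700 reallocated over remaining residents 9,917.
Shares after redistribution: Pioneer Ward 260,718.39 → $260,725; Redwood District 171,964.71 → $171,975; North Precinct 190,298.13 → $190,300; Winslow Township 81,718.77 → $81,725.
Rounding difference −$25 applied to Pioneer Ward → $260,700.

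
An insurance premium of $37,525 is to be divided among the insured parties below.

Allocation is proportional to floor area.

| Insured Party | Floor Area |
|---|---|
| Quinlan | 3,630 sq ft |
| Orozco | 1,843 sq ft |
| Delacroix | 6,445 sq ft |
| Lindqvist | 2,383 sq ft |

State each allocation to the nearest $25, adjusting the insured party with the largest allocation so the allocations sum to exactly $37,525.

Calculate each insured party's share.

Quinlan: $9,525 · Orozco: $4,825 · Delacroix: $16,925 · Lindqvist: $6,250

Sum of floor area: 14,301.
Unrounded shares: Quinlan 3,630/14,301 × $37,525 = 9,524.91; Orozco 1,843/14,301 × $37,525 = 4,835.93; Delacroix 6,445/14,301 × $37,525 = 16,911.31; Lindqvist 2,383/14,301 × $37,525 = 6,252.85.
After rounding ($25): Quinlan $9,525; Orozco $4,825; Delacroix $16,900; Lindqvist $6,250. Sum = $37,500.
Difference $37,525 − $37,500 = +$25 applied to largest allocation (Delacroix): Delacroix becomes $16,925.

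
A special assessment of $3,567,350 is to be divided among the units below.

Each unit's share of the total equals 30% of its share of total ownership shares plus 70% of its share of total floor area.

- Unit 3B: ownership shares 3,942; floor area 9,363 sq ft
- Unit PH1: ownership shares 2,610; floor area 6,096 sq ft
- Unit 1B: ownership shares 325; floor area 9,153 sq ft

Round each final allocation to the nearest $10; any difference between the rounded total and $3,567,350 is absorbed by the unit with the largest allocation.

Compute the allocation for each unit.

Totals — ownership shares 6,877, floor area 24,612.
Combined weights (30% ownership shares + 70% floor area): Unit 3B 0.4383; Unit PH1 0.2872; Unit 1B 0.2745.
Proportional shares: Unit 3B 1,563,431.98; Unit PH1 1,024,673.58; Unit 1B 979,244.45.
At nearest $10: Unit 3B $1,563,430; Unit PH1 $1,024,670; Unit 1B $979,240. Sum = $3,567,340.
Difference $3,567,350 − $3,567,340 = +$10 applied to largest allocation (Unit 3B): Unit 3B becomes $1,563,440.

Unit 3B: $1,563,440; Unit PH1: $1,024,670; Unit 1B: $979,240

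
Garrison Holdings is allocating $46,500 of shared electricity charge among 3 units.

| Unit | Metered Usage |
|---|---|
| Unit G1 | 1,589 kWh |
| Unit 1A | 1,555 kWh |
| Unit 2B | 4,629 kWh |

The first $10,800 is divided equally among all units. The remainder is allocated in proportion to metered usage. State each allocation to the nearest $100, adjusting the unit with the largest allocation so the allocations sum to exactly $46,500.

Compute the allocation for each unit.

Unit G1: $10,900; Unit 1A: $10,700; Unit 2B: $24,900

Equal tier: $10,800 ÷ 3 = $3,600 apiece.
Remainder $35,700 by metered usage (total 7,773): Unit G1 7,297.99 → $7,300; Unit 1A 7,141.84 → $7,100; Unit 2B 21,260.17 → $21,300.
Totals: Unit G1 $3,600 + $7,300 = $10,900; Unit 1A $3,600 + $7,100 = $10,700; Unit 2B $3,600 + $21,300 = $24,900.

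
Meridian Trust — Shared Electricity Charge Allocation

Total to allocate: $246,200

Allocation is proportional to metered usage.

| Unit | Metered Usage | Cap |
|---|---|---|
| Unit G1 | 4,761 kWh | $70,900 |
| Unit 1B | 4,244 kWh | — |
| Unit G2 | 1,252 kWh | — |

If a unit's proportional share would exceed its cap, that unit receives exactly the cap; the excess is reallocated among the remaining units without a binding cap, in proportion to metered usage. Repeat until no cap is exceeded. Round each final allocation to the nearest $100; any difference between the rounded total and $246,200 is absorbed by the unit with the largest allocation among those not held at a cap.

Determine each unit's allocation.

Sum of metered usage: 10,257.
Proportional shares (ignoring caps): Unit G1 114,278.85; Unit 1B 101,869.24; Unit G2 30,051.91.
Cap binds for Unit G1 ($70,900); balance $175,300 reallocated over remaining metered usage 5,496.
Redistributed shares: Unit 1B 135,366.30 → $135,400; Unit G2 39,933.70 → $39,900.

Unit G1: $70,900 | Unit 1B: $135,400 | Unit G2: $39,900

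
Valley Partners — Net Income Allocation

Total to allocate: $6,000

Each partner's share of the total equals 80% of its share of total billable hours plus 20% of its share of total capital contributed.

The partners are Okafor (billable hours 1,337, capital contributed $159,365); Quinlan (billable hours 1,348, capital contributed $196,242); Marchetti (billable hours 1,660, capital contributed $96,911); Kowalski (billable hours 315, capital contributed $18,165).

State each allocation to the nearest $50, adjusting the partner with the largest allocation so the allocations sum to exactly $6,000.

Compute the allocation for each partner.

Okafor: $1,800 · Quinlan: $1,900 · Marchetti: $1,950 · Kowalski: $350

Billable hours total 4,660; capital contributed total 470,683.
Combined weights (80% billable hours + 20% capital contributed): Okafor 0.2972; Quinlan 0.3148; Marchetti 0.3262; Kowalski 0.0618.
Raw shares: Okafor 1,783.47; Quinlan 1,888.81; Marchetti 1,956.94; Kowalski 370.77.
Rounded to nearest $50: Okafor $1,800; Quinlan $1,900; Marchetti $1,950; Kowalski $350. Sum = $6,000.
No rounding difference to absorb.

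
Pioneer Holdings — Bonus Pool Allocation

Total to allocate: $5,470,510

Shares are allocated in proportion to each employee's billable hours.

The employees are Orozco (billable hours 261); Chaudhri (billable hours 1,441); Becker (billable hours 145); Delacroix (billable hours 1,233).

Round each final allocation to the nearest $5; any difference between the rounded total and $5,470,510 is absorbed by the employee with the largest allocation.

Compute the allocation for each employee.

Orozco: $463,570; Chaudhri: $2,559,420; Becker: $257,540; Delacroix: $2,189,980

Sum of billable hours: 3,080.
Unrounded shares: Orozco 261/3,080 × $5,470,510 = 463,572.44; Chaudhri 1,441/3,080 × $5,470,510 = 2,559,417.18; Becker 145/3,080 × $5,470,510 = 257,540.24; Delacroix 1,233/3,080 × $5,470,510 = 2,189,980.14.
After rounding ($5): Orozco $463,570; Chaudhri $2,559,415; Becker $257,540; Delacroix $2,189,980. Sum = $5,470,505.
Difference $5,470,510 − $5,470,505 = +$5 applied to largest allocation (Chaudhri): Chaudhri becomes $2,559,420.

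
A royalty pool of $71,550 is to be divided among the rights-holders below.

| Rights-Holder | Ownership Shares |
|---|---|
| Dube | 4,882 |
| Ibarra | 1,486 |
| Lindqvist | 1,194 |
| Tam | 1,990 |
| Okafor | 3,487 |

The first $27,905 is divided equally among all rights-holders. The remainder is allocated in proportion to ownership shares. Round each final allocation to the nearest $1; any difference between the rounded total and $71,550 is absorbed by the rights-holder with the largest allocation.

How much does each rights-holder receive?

First tranche $27,905 split equally: $5,581 each.
Remainder $43,645 by ownership shares (total 13,039): Dube 16,341.35 → $16,341; Ibarra 4,974.04 → $4,974; Lindqvist 3,996.64 → $3,997; Tam 6,661.06 → $6,661; Okafor 11,671.92 → $11,672.
Totals: Dube $5,581 + $16,341 = $21,922; Ibarra $5,581 + $4,974 = $10,555; Lindqvist $5,581 + $3,997 = $9,578; Tam $5,581 + $6,661 = $12,242; Okafor $5,581 + $11,672 = $17,253.

Dube: $21,922 | Ibarra: $10,555 | Lindqvist: $9,578 | Tam: $12,242 | Okafor: $17,253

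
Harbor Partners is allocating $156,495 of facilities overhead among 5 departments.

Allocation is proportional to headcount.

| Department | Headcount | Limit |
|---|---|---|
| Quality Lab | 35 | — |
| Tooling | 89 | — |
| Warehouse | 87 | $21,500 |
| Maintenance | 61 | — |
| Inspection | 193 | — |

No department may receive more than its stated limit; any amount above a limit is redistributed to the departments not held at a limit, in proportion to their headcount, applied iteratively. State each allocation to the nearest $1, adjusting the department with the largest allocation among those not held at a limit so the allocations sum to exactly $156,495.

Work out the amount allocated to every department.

Total headcount = 465.
Pro-rata shares before constraints: Quality Lab 11,779.19; Tooling 29,952.81; Warehouse 29,279.71; Maintenance 20,529.45; Inspection 64,953.84.
Held at cap: Warehouse ($21,500); balance $134,995 reallocated over remaining headcount 378.
Redistributed shares: Quality Lab 12,499.54 → $12,500; Tooling 31,784.54 → $31,785; Maintenance 21,784.91 → $21,785; Inspection 68,926.02 → $68,926.
Rounding difference −$1 applied to Inspection → $68,925.

Quality Lab: $12,500 · Tooling: $31,785 · Warehouse: $21,500 · Maintenance: $21,785 · Inspection: $68,925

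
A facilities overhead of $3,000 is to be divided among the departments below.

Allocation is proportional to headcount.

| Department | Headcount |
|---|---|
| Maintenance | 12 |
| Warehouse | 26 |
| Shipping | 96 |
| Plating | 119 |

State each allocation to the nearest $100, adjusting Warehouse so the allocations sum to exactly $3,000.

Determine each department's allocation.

Maintenance: $100 · Warehouse: $400 · Shipping: $1,100 · Plating: $1,400

Sum of headcount: 253.
Proportional shares: Maintenance 12/253 × $3,000 = 142.29; Warehouse 26/253 × $3,000 = 308.30; Shipping 96/253 × $3,000 = 1,138.34; Plating 119/253 × $3,000 = 1,411.07.
After rounding ($100): Maintenance $100; Warehouse $300; Shipping $1,100; Plating $1,400. Sum = $2,900.
Difference $3,000 − $2,900 = +$100 applied to Warehouse: Warehouse becomes $400.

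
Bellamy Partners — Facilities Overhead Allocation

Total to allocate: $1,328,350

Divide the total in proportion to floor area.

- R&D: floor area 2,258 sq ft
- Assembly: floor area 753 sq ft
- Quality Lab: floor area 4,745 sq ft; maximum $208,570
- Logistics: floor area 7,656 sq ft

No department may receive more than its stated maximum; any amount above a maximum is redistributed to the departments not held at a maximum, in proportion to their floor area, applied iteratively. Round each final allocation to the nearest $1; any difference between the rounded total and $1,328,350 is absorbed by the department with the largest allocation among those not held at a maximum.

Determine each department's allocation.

R&D: $237,036 · Assembly: $79,047 · Quality Lab: $208,570 · Logistics: $803,697

Floor area total: 15,412.
Proportional shares (ignoring caps): R&D 194,615.51; Assembly 64,900.57; Quality Lab 408,968.39; Logistics 659,865.53.
Cap binds for Quality Lab ($208,570); balance $1,119,780 reallocated over remaining floor area 10,667.
Remaining shares: R&D 237,036.02 → $237,036; Assembly 79,047.00 → $79,047; Logistics 803,696.98 → $803,697.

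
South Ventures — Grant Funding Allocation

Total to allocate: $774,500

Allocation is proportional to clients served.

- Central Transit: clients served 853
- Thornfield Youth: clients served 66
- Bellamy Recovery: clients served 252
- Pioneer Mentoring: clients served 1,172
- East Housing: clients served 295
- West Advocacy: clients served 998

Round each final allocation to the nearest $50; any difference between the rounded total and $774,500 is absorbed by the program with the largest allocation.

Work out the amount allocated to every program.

Sum of clients served: 3,636.
Pro-rata amounts: Central Transit 853/3,636 × $774,500 = 181,696.51; Thornfield Youth 66/3,636 × $774,500 = 14,058.58; Bellamy Recovery 252/3,636 × $774,500 = 53,678.22; Pioneer Mentoring 1,172/3,636 × $774,500 = 249,646.31; East Housing 295/3,636 × $774,500 = 62,837.60; West Advocacy 998/3,636 × $774,500 = 212,582.78.
After rounding ($50): Central Transit $181,700; Thornfield Youth $14,050; Bellamy Recovery $53,700; Pioneer Mentoring $249,650; East Housing $62,850; West Advocacy $212,600. Sum = $774,550.
Difference $774,500 − $774,550 = −$50 applied to largest allocation (Pioneer Mentoring): Pioneer Mentoring becomes $249,600.

Central Transit: $181,700 · Thornfield Youth: $14,050 · Bellamy Recovery: $53,700 · Pioneer Mentoring: $249,600 · East Housing: $62,850 · West Advocacy: $212,600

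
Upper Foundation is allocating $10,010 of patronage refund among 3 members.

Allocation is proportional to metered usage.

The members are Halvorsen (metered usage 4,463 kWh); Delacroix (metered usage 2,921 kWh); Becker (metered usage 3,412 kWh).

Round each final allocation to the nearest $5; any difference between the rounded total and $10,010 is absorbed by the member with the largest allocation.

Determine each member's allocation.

Metered usage total: 10,796.
Pro-rata amounts: Halvorsen 4,463/10,796 × $10,010 = 4,138.07; Delacroix 2,921/10,796 × $10,010 = 2,708.34; Becker 3,412/10,796 × $10,010 = 3,163.59.
At nearest $5: Halvorsen $4,140; Delacroix $2,710; Becker $3,165. Sum = $10,015.
Difference $10,010 − $10,015 = −$5 applied to largest allocation (Halvorsen): Halvorsen becomes $4,135.

Halvorsen: $4,135 | Delacroix: $2,710 | Becker: $3,165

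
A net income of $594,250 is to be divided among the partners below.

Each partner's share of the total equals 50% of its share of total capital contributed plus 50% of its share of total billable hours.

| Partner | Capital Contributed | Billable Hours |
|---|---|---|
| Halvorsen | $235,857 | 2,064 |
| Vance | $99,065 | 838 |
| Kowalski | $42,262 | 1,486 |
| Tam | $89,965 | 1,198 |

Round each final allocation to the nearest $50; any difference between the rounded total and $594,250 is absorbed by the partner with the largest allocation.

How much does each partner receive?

Totals — capital contributed 467,149, billable hours 5,586.
Composite weights (50% capital contributed + 50% billable hours): Halvorsen 0.4372; Vance 0.1810; Kowalski 0.1782; Tam 0.2035.
Pro-rata amounts: Halvorsen 259,800.51; Vance 107,583.28; Kowalski 105,922.13; Tam 120,944.09.
At nearest $50: Halvorsen $259,800; Vance $107,600; Kowalski $105,900; Tam $120,950. Sum = $594,250.
Rounded total matches; no reconciliation needed.

Halvorsen: $259,800; Vance: $107,600; Kowalski: $105,900; Tam: $120,950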